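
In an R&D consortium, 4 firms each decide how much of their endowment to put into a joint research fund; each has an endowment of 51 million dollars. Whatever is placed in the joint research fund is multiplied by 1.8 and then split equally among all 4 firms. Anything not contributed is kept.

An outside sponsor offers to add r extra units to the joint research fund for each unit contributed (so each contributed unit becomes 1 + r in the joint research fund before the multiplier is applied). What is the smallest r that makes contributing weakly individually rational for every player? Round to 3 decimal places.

1.222

With matching at rate r, one contributed unit becomes (1 + r) in the joint research fund and returns 1.8 × (1 + r) / 4 to the contributor.
Setting this equal to 1: 1 + r = 4/1.8 = 2.2222.
So the minimum matching rate is r = 2.2222 − 1 = 1.222.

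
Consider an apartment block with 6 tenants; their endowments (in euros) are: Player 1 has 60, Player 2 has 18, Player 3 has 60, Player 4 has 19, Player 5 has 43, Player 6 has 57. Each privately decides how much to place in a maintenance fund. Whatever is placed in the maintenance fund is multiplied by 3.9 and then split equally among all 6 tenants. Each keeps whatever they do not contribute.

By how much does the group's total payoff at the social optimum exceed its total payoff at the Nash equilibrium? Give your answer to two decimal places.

745.30 euros

The private return per contributed unit is 3.9/6 = 0.6500 < 1 for every player regardless of endowment, so the Nash equilibrium is zero contribution and the group total is Σ E_j = 60 + 18 + 60 + 19 + 43 + 57 = 257.
Each contributed unit returns 3.900 to the group, so the social optimum is full contribution by everyone: group total = 3.900 × 257 = 1002.30.
Efficiency loss = (3.900 − 1) × 257 = 745.30.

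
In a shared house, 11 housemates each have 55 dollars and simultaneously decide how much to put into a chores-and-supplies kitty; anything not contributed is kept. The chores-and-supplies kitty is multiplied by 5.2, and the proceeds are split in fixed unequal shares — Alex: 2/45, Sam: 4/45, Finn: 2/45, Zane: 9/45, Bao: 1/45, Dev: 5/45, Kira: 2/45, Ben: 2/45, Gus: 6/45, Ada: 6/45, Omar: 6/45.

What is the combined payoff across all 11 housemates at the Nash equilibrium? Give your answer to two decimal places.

Each unit j contributes comes back to j as 5.2 × (j's share), so j prefers to contribute only if that share exceeds 1/5.2 = 0.1923; otherwise keeping the unit dominates.
Only Zane (9/45) clears that bar, contributing 55; the remaining 10 contribute 0. Total contributed: 55.
The chores-and-supplies kitty pays out 5.2 × 55 = 286.00 in total (split across the unequal shares, but the aggregate is all that matters for the group sum).
The 10 free-riders keep 55 each, adding 550. Group total = 550 + 286.00 = 836.00.

836.00 dollars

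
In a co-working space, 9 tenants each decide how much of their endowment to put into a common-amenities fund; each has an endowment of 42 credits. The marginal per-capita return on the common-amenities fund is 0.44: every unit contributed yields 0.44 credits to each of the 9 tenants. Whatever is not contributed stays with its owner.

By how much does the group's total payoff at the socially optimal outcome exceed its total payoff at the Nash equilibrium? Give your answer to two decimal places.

The private return per contributed unit is 0.44 < 1, so contributing 0 is dominant for every player. At the Nash equilibrium everyone keeps their 42, and the group total is 9 × 42 = 378.
Each contributed unit returns 3.960 to the group as a whole (0.44 to each of 9 players), which exceeds 1, so the social optimum is full contribution: group total = 3.960 × 378 = 1496.88.
Efficiency loss = 1496.88 − 378 = 1118.88.

1118.88 credits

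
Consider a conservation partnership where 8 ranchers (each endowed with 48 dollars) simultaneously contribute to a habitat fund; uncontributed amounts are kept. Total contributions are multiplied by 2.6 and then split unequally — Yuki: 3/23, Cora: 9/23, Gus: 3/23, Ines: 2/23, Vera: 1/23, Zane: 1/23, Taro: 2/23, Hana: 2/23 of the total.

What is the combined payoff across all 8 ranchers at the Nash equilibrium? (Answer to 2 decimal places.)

460.80 dollars

A player with share s gets back 2.6·s per unit contributed, so full contribution is dominant for anyone with s > 1/2.6 = 0.3846 and zero contribution is dominant for anyone below.
Cora alone (share 9/23) is above the threshold, contributing 48; the remaining 7 contribute 0. Total contributed: 48.
The habitat fund pays out 2.6 × 48 = 124.80 in total (split across the unequal shares, but the aggregate is all that matters for the group sum).
The 7 free-riders keep 48 each, adding 336. Group total = 336 + 124.80 = 460.80.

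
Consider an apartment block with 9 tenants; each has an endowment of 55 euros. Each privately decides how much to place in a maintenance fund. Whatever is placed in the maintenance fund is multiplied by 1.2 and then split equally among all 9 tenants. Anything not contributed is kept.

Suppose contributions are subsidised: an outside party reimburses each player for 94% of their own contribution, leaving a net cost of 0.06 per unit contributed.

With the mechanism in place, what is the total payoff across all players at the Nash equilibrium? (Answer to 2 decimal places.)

With the mechanism, a contributed unit returns (1.2/9) / 0.06 = 2.2222 per unit of net cost to the contributor — now above 1 — so contributing fully is weakly dominant for every player.
At the Nash equilibrium everyone contributes 55. Group total payoff = 9 × (55 × 0.94 + 1.2 × 55) = 1059.30.

1059.30 euros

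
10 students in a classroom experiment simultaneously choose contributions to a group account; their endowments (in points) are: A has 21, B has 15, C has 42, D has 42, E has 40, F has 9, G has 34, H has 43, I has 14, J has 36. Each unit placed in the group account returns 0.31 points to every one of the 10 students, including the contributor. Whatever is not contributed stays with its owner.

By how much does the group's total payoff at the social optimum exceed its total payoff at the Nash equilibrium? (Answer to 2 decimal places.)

621.60 points

The private return per contributed unit is 0.31 < 1 for everyone, so the Nash equilibrium is zero contribution and the group total is Σ E_j = 21 + 15 + 42 + 42 + 40 + 9 + 34 + 43 + 14 + 36 = 296.
Each contributed unit returns 3.100 to the group, so the social optimum is full contribution by everyone: group total = 3.100 × 296 = 917.60.
Efficiency loss = (3.100 − 1) × 296 = 621.60.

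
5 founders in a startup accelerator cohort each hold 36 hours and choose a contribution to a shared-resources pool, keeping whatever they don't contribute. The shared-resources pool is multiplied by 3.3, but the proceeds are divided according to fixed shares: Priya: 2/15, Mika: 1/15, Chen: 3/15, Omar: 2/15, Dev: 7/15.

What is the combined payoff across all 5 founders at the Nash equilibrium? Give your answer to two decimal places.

A player with share s gets back 3.3·s per unit contributed, so full contribution is dominant for anyone with s > 1/3.3 = 0.3030 and zero contribution is dominant for anyone below.
The only share above 0.3030 is Dev's 7/15, contributing 36; the remaining 4 contribute 0. Total contributed: 36.
The shared-resources pool pays out 3.3 × 36 = 118.80 in total (split across the unequal shares, but the aggregate is all that matters for the group sum).
The 4 free-riders keep 36 each, adding 144. Group total = 144 + 118.80 = 262.80.

262.80 hours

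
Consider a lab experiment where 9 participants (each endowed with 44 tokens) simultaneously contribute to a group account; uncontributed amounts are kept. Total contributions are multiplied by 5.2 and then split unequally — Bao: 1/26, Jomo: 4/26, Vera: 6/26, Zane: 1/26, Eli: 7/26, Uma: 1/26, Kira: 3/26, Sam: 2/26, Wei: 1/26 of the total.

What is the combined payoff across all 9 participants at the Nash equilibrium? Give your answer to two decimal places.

765.60 tokens

For player j, contributing a unit is worthwhile iff 5.2 × (j's share) ≥ 1, i.e. iff j's share is at least 0.1923.
The shares above 0.1923 belong to Vera and Eli, contributing 44 each; the remaining 7 contribute 0. Total contributed: 88.
The group account pays out 5.2 × 88 = 457.60 in total (split across the unequal shares, but the aggregate is all that matters for the group sum).
The 7 free-riders keep 44 each, adding 308. Group total = 308 + 457.60 = 765.60.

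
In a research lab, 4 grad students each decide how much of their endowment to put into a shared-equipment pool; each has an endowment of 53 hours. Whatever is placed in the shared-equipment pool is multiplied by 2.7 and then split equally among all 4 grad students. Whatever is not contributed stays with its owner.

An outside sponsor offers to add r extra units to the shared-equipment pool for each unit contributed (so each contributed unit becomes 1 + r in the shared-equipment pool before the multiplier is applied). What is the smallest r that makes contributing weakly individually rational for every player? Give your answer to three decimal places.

With matching at rate r, one contributed unit becomes (1 + r) in the shared-equipment pool and returns 2.7 × (1 + r) / 4 to the contributor.
Setting this equal to 1: 1 + r = 4/2.7 = 1.4815.
So the minimum matching rate is r = 1.4815 − 1 = 0.481.

0.481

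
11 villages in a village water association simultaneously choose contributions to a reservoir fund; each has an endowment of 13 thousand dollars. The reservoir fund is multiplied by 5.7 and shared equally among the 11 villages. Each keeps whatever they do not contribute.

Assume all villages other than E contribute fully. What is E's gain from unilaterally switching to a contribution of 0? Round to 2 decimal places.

Switching from a contribution of 13 to 0 lets E keep an extra 13 thousand dollars, but lowers the reservoir fund by 13, which costs E their own share of that drop: 5.7/11 × 13 = 6.74.
Net gain = 13 − 6.74 = 6.26. The private return per contributed unit (0.5182) is below 1, so free-riding is indeed the best response regardless of what the others do.

6.26 thousand dollars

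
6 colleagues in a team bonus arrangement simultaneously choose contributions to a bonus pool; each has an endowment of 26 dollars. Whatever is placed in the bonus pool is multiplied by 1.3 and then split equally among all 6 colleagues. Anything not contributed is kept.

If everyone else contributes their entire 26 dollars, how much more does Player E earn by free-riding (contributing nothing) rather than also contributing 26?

Switching from a contribution of 26 to 0 lets Player E keep an extra 26 dollars, but lowers the bonus pool by 26, which costs Player E their own share of that drop: 1.3/6 × 26 = 5.63.
Net gain = 26 − 5.63 = 20.37. The private return per contributed unit (0.2167) is below 1, so free-riding is indeed the best response regardless of what the others do.

20.37 dollars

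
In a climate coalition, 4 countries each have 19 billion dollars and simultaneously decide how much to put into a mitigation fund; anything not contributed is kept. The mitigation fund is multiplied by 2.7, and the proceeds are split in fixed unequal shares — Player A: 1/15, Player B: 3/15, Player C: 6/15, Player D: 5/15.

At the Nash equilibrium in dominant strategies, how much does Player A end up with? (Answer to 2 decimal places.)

22.42 billion dollars

For player j, contributing a unit is worthwhile iff 2.7 × (j's share) ≥ 1, i.e. iff j's share is at least 0.3704.
The only share above 0.3704 is Player C's 6/15, contributing 19; the remaining 3 contribute 0. Total contributed: 19.
Player A keeps 19 and receives 2.7 × 19 × 1/15 = 3.42 from the mitigation fund, for a payoff of 22.42.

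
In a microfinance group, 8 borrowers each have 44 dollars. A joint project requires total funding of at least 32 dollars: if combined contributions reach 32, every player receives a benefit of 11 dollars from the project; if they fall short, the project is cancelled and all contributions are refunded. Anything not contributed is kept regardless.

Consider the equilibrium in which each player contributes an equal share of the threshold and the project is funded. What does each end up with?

51 dollars

Equal share of the threshold: 32/8 = 4.
At this profile no one gains by cutting their contribution: any cut drops the total below 32, the project is cancelled, contributions are refunded, and the deviator ends with 44, which is less than 44 − 4 + 11 = 51. Contributing more than 4 just wastes the excess. So contributing exactly 4 is a best response.
Each player's payoff: 44 − 4 + 11 = 51.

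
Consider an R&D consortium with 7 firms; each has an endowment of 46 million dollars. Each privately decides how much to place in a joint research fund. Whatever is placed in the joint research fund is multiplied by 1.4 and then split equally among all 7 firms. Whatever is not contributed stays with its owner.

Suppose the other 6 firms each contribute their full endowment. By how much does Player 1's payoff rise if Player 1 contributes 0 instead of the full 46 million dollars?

Switching from a contribution of 46 to 0 lets Player 1 keep an extra 46 million dollars, but lowers the joint research fund by 46, which costs Player 1 their own share of that drop: 1.4/7 × 46 = 9.20.
Net gain = 46 − 9.20 = 36.80. The private return per contributed unit (0.2000) is below 1, so free-riding is indeed the best response regardless of what the others do.

36.80 million dollars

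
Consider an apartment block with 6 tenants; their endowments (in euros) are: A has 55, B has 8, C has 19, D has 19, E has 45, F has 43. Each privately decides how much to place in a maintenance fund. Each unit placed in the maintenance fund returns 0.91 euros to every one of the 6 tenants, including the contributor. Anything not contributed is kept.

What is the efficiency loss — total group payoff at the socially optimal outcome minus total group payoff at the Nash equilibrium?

842.94 euros

The private return per contributed unit is 0.91 < 1 for everyone, so the Nash equilibrium is zero contribution and the group total is Σ E_j = 55 + 8 + 19 + 19 + 45 + 43 = 189.
Each contributed unit returns 5.460 to the group, so the social optimum is full contribution by everyone: group total = 5.460 × 189 = 1031.94.
Efficiency loss = (5.460 − 1) × 189 = 842.94.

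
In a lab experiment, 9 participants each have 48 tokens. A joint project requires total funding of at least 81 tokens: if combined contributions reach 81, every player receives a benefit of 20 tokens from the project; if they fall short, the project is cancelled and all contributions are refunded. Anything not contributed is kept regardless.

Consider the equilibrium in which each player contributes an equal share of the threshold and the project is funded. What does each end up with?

59 tokens

Equal share of the threshold: 81/9 = 9.
At this profile no one gains by cutting their contribution: any cut drops the total below 81, the project is cancelled, contributions are refunded, and the deviator ends with 48, which is less than 48 − 9 + 20 = 59. Contributing more than 9 just wastes the excess. So contributing exactly 9 is a best response.
Each player's payoff: 48 − 9 + 20 = 59.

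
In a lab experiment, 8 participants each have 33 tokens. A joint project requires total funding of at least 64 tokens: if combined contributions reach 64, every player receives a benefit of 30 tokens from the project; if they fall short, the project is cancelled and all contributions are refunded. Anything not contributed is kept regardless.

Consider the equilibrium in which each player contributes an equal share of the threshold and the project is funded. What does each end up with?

Equal share of the threshold: 64/8 = 8.
At this profile no one gains by cutting their contribution: any cut drops the total below 64, the project is cancelled, contributions are refunded, and the deviator ends with 33, which is less than 33 − 8 + 30 = 55. Contributing more than 8 just wastes the excess. So contributing exactly 8 is a best response.
Each player's payoff: 33 − 8 + 30 = 55.

55 tokens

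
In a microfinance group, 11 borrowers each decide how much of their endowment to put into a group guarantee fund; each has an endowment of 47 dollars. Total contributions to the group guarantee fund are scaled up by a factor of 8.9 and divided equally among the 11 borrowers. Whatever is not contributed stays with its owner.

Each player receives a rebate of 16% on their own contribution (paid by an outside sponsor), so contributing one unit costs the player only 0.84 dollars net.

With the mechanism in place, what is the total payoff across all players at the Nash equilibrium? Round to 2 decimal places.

Even with the mechanism, each unit contributed returns only (8.9/11) / 0.84 = 0.9632 per unit of net cost, so contributing nothing is still dominant.
Everyone keeps their endowment and the group total is 11 × 47 = 517.

517.00 dollars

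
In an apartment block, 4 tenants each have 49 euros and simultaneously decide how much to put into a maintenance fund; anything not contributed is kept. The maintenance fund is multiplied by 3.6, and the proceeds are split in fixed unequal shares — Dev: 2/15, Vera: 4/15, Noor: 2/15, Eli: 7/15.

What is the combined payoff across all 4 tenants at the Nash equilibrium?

For player j, contributing a unit is worthwhile iff 3.6 × (j's share) ≥ 1, i.e. iff j's share is at least 0.2778.
The only share above 0.2778 is Eli's 7/15, contributing 49; the remaining 3 contribute 0. Total contributed: 49.
The maintenance fund pays out 3.6 × 49 = 176.40 in total (split across the unequal shares, but the aggregate is all that matters for the group sum).
The 3 free-riders keep 49 each, adding 147. Group total = 147 + 176.40 = 323.40.

323.40 euros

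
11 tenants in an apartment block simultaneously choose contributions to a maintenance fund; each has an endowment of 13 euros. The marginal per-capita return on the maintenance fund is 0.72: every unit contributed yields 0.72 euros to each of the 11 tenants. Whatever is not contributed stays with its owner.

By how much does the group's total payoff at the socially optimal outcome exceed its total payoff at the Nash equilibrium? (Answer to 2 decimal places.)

989.56 euros

The private return per contributed unit is 0.72 < 1, so contributing 0 is dominant for every player. At the Nash equilibrium everyone keeps their 13, and the group total is 11 × 13 = 143.
Each contributed unit returns 7.920 to the group as a whole (0.72 to each of 11 players), which exceeds 1, so the social optimum is full contribution: group total = 7.920 × 143 = 1132.56.
Efficiency loss = 1132.56 − 143 = 989.56.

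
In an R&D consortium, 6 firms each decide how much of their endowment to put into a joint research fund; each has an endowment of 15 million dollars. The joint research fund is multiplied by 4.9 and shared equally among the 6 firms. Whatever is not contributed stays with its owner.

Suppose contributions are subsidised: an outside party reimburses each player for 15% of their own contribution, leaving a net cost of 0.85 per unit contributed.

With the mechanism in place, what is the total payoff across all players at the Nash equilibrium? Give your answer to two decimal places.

With the mechanism, a contributed unit returns (4.9/6) / 0.85 = 0.9608 per unit of net cost — still below 1 — so contributing 0 remains dominant for every player.
At the Nash equilibrium no one contributes; group total payoff = 6 × 15 = 90.

90.00 million dollars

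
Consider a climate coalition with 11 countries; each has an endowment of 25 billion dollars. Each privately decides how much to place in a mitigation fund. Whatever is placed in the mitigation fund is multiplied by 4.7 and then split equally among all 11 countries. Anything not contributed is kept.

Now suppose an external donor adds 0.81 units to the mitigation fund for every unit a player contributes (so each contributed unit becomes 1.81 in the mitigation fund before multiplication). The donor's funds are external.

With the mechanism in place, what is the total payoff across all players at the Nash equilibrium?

275.00 billion dollars

The effective private return is 4.7 × 1.81 / 11 = 0.7734, which is still under 1, so the mechanism doesn't change anyone's dominant strategy: zero contribution.
At the Nash equilibrium no one contributes; group total payoff = 11 × 25 = 275.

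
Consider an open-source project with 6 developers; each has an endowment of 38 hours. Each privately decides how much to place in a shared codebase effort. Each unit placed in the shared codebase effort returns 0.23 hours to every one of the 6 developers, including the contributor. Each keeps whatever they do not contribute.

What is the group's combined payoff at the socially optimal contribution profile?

Each contributed unit returns 1.380 to the group as a whole (0.23 to each of 6 players), which exceeds 1, so the social optimum is full contribution: group total = 1.380 × 228 = 314.64.

314.64 hours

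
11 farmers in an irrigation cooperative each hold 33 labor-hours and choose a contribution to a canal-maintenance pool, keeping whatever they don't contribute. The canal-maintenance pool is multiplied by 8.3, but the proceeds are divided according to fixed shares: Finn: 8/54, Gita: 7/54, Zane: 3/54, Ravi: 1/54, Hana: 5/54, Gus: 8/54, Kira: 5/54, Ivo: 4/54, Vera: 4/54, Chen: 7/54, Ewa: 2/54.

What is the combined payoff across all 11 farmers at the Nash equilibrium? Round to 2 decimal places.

For player j, contributing a unit is worthwhile iff 8.3 × (j's share) ≥ 1, i.e. iff j's share is at least 0.1205.
Finn, Gita, Gus and Chen clear that bar, contributing 33 each; the remaining 7 contribute 0. Total contributed: 132.
The canal-maintenance pool pays out 8.3 × 132 = 1095.60 in total (split across the unequal shares, but the aggregate is all that matters for the group sum).
The 7 free-riders keep 33 each, adding 231. Group total = 231 + 1095.60 = 1326.60.

1326.60 labor-hours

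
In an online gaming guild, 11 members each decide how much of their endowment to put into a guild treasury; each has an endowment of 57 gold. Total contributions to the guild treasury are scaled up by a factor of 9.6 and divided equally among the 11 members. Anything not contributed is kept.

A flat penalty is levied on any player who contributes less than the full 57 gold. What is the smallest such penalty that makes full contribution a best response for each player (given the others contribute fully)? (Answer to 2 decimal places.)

7.25 gold

Given the others contribute fully, the best deviation is to contribute 0 (any partial contribution still incurs the fine and gives up units whose private return 0.8727 is below 1).
Deviating from 57 to 0 saves 57 gold but forfeits the deviator's share of the drop in the guild treasury: 9.6/11 × 57 = 49.75.
So the deviation gain is 57 − 49.75 = 7.25, and the fine must be at least 7.25 gold to wipe it out.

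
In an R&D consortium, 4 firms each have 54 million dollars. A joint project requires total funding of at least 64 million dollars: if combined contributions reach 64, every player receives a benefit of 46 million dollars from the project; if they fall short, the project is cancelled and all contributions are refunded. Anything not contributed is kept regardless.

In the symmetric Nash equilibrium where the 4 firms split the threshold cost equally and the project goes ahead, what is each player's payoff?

Equal share of the threshold: 64/4 = 16.
At this profile no one gains by cutting their contribution: any cut drops the total below 64, the project is cancelled, contributions are refunded, and the deviator ends with 54, which is less than 54 − 16 + 46 = 84. Contributing more than 16 just wastes the excess. So contributing exactly 16 is a best response.
Each player's payoff: 54 − 16 + 46 = 84.

84 million dollars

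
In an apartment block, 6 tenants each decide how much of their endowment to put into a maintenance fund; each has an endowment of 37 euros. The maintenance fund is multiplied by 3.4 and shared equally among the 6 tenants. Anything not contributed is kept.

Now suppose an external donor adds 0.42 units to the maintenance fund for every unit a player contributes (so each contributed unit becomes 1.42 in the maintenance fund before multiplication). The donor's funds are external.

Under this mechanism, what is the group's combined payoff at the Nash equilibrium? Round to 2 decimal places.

222.00 euros

Even with the mechanism, each unit contributed returns only 3.4 × 1.42 / 6 = 0.8047 per unit of net cost, so contributing nothing is still dominant.
Everyone keeps their endowment and the group total is 6 × 37 = 222.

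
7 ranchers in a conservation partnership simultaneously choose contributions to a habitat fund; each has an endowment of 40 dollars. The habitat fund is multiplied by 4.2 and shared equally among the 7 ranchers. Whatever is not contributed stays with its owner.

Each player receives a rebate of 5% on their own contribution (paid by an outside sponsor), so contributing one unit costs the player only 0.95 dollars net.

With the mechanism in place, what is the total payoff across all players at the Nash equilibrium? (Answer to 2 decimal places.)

280.00 dollars

Even with the mechanism, each unit contributed returns only (4.2/7) / 0.95 = 0.6316 per unit of net cost, so contributing nothing is still dominant.
At the Nash equilibrium no one contributes; group total payoff = 7 × 40 = 280.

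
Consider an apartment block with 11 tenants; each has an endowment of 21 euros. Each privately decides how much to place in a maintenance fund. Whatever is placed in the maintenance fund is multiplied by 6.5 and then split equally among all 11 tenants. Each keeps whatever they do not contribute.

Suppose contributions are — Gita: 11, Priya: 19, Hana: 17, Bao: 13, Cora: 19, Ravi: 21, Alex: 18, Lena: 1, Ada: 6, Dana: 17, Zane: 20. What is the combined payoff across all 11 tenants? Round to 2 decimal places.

1122.00 euros

Total contributed: 11 + 19 + 17 + 13 + 19 + 21 + 18 + 1 + 6 + 17 + 20 = 162; total kept: 11 × 21 − 162 = 69.
The maintenance fund pays out 6.5 × 162 = 1053.00 in aggregate.
Group total = 69 + 1053.00 = 1122.00.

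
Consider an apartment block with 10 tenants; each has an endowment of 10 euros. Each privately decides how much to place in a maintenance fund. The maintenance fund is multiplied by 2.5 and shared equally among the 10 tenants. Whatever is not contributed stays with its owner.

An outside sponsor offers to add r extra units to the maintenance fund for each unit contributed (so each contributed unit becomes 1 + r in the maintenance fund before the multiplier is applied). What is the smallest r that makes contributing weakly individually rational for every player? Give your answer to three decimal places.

With matching at rate r, one contributed unit becomes (1 + r) in the maintenance fund and returns 2.5 × (1 + r) / 10 to the contributor.
Setting this equal to 1: 1 + r = 10/2.5 = 4.0000.
So the minimum matching rate is r = 4.0000 − 1 = 3.000.

3.000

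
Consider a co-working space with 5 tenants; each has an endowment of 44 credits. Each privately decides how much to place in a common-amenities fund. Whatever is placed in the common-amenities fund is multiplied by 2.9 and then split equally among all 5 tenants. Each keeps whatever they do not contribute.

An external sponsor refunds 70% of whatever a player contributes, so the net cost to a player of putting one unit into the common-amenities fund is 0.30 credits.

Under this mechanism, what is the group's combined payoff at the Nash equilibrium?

792.00 credits

Under the mechanism each unit contributed yields (2.9/5) / 0.30 = 1.9333 back to its contributor per unit of net cost, which exceeds 1, making full contribution the dominant choice for everyone.
At the Nash equilibrium everyone contributes 44. Group total payoff = 5 × (44 × 0.70 + 2.9 × 44) = 792.00.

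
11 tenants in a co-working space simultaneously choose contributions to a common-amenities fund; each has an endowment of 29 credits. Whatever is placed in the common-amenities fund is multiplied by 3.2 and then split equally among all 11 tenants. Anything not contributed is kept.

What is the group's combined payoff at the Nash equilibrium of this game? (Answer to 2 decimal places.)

319.00 credits

Each contributed unit returns 3.2/11 = 0.2909 to its contributor — below 1 — so contributing 0 is dominant for every player. At the Nash equilibrium everyone keeps their 29, and the group total is 11 × 29 = 319.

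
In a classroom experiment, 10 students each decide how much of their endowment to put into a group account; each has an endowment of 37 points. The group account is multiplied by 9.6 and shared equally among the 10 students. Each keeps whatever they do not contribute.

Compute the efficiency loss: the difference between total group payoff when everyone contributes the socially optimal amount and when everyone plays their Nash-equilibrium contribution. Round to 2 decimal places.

3182.00 points

Each contributed unit returns 9.6/10 = 0.9600 to its contributor — below 1 — so contributing 0 is dominant for every player. At the Nash equilibrium everyone keeps their 37, and the group total is 10 × 37 = 370.
Each contributed unit returns 9.600 to the group as a whole (0.9600 to each of 10 players), which exceeds 1, so the social optimum is full contribution: group total = 9.600 × 370 = 3552.00.
Efficiency loss = 3552.00 − 370 = 3182.00.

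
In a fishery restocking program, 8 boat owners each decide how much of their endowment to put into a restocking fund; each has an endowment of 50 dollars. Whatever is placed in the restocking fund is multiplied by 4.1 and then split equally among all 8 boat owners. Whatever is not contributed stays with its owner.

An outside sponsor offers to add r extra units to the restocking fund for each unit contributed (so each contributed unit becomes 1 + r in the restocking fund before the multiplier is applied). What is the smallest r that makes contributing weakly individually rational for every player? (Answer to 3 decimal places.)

With matching at rate r, one contributed unit becomes (1 + r) in the restocking fund and returns 4.1 × (1 + r) / 8 to the contributor.
Setting this equal to 1: 1 + r = 8/4.1 = 1.9512.
So the minimum matching rate is r = 1.9512 − 1 = 0.951.

0.951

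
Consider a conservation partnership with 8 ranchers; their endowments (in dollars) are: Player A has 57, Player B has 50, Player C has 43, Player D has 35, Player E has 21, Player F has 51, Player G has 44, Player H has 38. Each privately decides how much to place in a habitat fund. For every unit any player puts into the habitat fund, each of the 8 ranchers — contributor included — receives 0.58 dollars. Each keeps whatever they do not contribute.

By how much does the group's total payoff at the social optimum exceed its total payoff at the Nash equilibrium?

The private return per contributed unit is 0.58 < 1 for everyone, so the Nash equilibrium is zero contribution and the group total is Σ E_j = 57 + 50 + 43 + 35 + 21 + 51 + 44 + 38 = 339.
Each contributed unit returns 4.640 to the group, so the social optimum is full contribution by everyone: group total = 4.640 × 339 = 1572.96.
Efficiency loss = (4.640 − 1) × 339 = 1233.96.

1233.96 dollars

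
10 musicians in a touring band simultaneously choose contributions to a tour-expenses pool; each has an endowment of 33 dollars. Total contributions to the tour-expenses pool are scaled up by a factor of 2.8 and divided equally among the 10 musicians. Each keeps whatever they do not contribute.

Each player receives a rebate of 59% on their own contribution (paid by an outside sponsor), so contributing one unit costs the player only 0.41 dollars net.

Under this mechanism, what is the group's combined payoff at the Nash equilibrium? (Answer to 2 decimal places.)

Even with the mechanism, each unit contributed returns only (2.8/10) / 0.41 = 0.6829 per unit of net cost, so contributing nothing is still dominant.
At the Nash equilibrium no one contributes; group total payoff = 10 × 33 = 330.

330.00 dollars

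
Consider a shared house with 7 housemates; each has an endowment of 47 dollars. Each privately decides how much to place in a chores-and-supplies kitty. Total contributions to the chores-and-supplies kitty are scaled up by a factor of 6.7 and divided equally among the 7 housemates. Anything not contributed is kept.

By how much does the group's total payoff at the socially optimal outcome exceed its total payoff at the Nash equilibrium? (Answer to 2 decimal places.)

1875.30 dollars

Each contributed unit returns 6.7/7 = 0.9571 to its contributor — below 1 — so contributing 0 is dominant for every player. At the Nash equilibrium everyone keeps their 47, and the group total is 7 × 47 = 329.
Each contributed unit returns 6.700 to the group as a whole (0.9571 to each of 7 players), which exceeds 1, so the social optimum is full contribution: group total = 6.700 × 329 = 2204.30.
Efficiency loss = 2204.30 − 329 = 1875.30.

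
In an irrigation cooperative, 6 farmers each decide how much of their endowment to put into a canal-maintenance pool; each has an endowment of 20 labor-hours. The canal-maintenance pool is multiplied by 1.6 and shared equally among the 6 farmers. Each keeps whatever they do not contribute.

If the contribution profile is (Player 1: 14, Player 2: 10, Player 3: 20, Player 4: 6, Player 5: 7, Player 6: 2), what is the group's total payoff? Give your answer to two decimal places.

155.40 labor-hours

Total contributed: 14 + 10 + 20 + 6 + 7 + 2 = 59; total kept: 6 × 20 − 59 = 61.
The canal-maintenance pool pays out 1.6 × 59 = 94.40 in aggregate.
Group total = 61 + 94.40 = 155.40.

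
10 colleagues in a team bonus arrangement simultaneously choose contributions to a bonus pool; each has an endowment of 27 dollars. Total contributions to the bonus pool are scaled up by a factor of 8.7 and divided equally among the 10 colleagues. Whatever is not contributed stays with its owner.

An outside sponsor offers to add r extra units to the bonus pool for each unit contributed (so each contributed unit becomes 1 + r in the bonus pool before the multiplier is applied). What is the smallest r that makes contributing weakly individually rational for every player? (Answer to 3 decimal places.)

With matching at rate r, one contributed unit becomes (1 + r) in the bonus pool and returns 8.7 × (1 + r) / 10 to the contributor.
Setting this equal to 1: 1 + r = 10/8.7 = 1.1494.
So the minimum matching rate is r = 1.1494 − 1 = 0.149.

0.149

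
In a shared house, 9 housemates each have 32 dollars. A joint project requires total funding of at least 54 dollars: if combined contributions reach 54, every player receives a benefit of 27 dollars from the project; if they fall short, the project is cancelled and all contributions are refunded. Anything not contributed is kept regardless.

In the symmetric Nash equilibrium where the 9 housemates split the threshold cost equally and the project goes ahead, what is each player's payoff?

Equal share of the threshold: 54/9 = 6.
At this profile no one gains by cutting their contribution: any cut drops the total below 54, the project is cancelled, contributions are refunded, and the deviator ends with 32, which is less than 32 − 6 + 27 = 53. Contributing more than 6 just wastes the excess. So contributing exactly 6 is a best response.
Each player's payoff: 32 − 6 + 27 = 53.

53 dollars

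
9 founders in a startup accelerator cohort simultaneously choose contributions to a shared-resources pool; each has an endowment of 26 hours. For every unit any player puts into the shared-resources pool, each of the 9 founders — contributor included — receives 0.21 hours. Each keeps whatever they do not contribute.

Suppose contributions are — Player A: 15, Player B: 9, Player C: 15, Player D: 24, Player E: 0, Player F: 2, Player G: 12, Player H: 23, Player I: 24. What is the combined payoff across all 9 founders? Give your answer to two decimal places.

344.36 hours

Total contributed: 15 + 9 + 15 + 24 + 0 + 2 + 12 + 23 + 24 = 124; total kept: 9 × 26 − 124 = 110.
The shared-resources pool pays out 0.21 × 9 × 124 = 234.36 in aggregate.
Group total = 110 + 234.36 = 344.36.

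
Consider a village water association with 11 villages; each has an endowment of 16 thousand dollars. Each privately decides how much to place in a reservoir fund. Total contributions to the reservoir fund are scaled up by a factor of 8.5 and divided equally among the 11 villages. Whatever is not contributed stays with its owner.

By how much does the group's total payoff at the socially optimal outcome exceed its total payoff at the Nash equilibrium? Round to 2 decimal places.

Each contributed unit returns 8.5/11 = 0.7727 to its contributor — below 1 — so contributing 0 is dominant for every player. At the Nash equilibrium everyone keeps their 16, and the group total is 11 × 16 = 176.
Each contributed unit returns 8.500 to the group as a whole (0.7727 to each of 11 players), which exceeds 1, so the social optimum is full contribution: group total = 8.500 × 176 = 1496.00.
Efficiency loss = 1496.00 − 176 = 1320.00.

1320.00 thousand dollars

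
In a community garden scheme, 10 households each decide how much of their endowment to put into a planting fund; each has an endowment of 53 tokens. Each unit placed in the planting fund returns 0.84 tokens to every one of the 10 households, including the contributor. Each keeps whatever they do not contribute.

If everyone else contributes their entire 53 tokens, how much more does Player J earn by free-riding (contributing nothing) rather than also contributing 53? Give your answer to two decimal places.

Switching from a contribution of 53 to 0 lets Player J keep an extra 53 tokens, but lowers the planting fund by 53, which costs Player J their own share of that drop: 0.84 × 53 = 44.52.
Net gain = 53 − 44.52 = 8.48. The private return per contributed unit (0.84) is below 1, so free-riding is indeed the best response regardless of what the others do.

8.48 tokens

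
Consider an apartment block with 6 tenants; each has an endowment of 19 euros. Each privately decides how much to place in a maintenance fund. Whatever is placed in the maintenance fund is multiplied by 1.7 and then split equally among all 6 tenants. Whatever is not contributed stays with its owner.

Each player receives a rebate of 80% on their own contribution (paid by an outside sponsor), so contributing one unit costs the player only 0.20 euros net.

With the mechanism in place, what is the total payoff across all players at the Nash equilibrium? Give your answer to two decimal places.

The effective private return per unit is now (1.7/6) / 0.20 = 1.4167 > 1, so every player's dominant strategy flips to full contribution.
So the Nash equilibrium is full contribution by all 6; the group earns 6 × (19 × 0.80 + 1.7 × 19) = 285.00.

285.00 euros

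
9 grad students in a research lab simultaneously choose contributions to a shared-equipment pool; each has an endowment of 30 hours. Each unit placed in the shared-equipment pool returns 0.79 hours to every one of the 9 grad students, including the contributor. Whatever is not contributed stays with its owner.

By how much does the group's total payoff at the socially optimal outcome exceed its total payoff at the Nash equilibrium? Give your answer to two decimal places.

1649.70 hours

The private return per contributed unit is 0.79 < 1, so contributing 0 is dominant for every player. At the Nash equilibrium everyone keeps their 30, and the group total is 9 × 30 = 270.
Each contributed unit returns 7.110 to the group as a whole (0.79 to each of 9 players), which exceeds 1, so the social optimum is full contribution: group total = 7.110 × 270 = 1919.70.
Efficiency loss = 1919.70 − 270 = 1649.70.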